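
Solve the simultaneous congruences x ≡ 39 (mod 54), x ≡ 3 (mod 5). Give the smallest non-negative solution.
x ≡ 93 (mod 270); the representative in [0, 270) is 93

The moduli 54, 5 are pairwise coprime, so by the CRT there is a unique solution mod 54·5 = 270.
Solve by successive substitution. Start with x ≡ 39 (mod 54).
  Combine with x ≡ 3 (mod 5): write x = 39 + 54·t and require 39 + 54·t ≡ 3 (mod 5), i.e. 54·t ≡ 3 − 39 ≡ 4 (mod 5). Since 54^(−1) ≡ 4 (mod 5) (54 ≡ 4 (mod 5)), t ≡ 4·4 ≡ 1 (mod 5). So x ≡ 39 + 54·1 = 93 (mod 270).
Unique solution in [0, 270): x = 93.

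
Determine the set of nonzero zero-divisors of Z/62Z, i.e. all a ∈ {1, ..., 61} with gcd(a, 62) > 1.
An element a ∈ Z/62Z (with a ≠ 0) is a zero-divisor iff gcd(a, 62) > 1 (because a is a unit precisely when gcd(a, n) = 1, and in Z/nZ every nonzero, non-unit element is a zero-divisor). Scan a = 1, ..., 61 and keep those with gcd(a, 62) > 1:
  gcd(2, 62) = 2, gcd(4, 62) = 2, gcd(6, 62) = 2, gcd(8, 62) = 2, gcd(10, 62) = 2, gcd(12, 62) = 2, gcd(14, 62) = 2, gcd(16, 62) = 2, gcd(18, 62) = 2, gcd(20, 62) = 2, gcd(22, 62) = 2, gcd(24, 62) = 2, gcd(26, 62) = 2, gcd(28, 62) = 2, gcd(30, 62) = 2, gcd(31, 62) = 31, gcd(32, 62) = 2, gcd(34, 62) = 2, gcd(36, 62) = 2, gcd(38, 62) = 2, gcd(40, 62) = 2, gcd(42, 62) = 2, gcd(44, 62) = 2, gcd(46, 62) = 2, gcd(48, 62) = 2, gcd(50, 62) = 2, gcd(52, 62) = 2, gcd(54, 62) = 2, gcd(56, 62) = 2, gcd(58, 62) = 2, gcd(60, 62) = 2.
All other a ∈ {1, ..., 61} have gcd(a, 62) = 1 and are units. So the nonzero zero-divisors are exactly the 31 values of a appearing in this scan.

Final answer: nonzero zero-divisors of Z/62Z = {2, 4, 6, 8, 10, 12, 14, 16, 18, 20, 22, 24, 26, 28, 30, 31, 32, 34, 36, 38, 40, 42, 44, 46, 48, 50, 52, 54, 56, 58, 60}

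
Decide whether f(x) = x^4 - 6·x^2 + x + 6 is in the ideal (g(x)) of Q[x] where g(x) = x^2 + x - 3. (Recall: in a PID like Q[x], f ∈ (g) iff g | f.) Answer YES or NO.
YES

In Q[x] the ideal (g) consists of all multiples of g, so f ∈ (g) iff g | f, i.e. iff the remainder of f on division by g is 0. Divide f by g (g is monic, so eliminate the leading term of the running remainder at each step):
  leading term x^4: subtract (x^2)·g(x) = x^4 + x^3 - 3·x^2, leaving -x^3 - 3·x^2 + x + 6
  leading term -x^3: subtract (-x)·g(x) = -x^3 - x^2 + 3·x, leaving -2·x^2 - 2·x + 6
  leading term -2·x^2: subtract (-2)·g(x) = -2·x^2 - 2·x + 6, leaving 0
The remainder is 0, so f(x) = g(x) · h(x) with h(x) = x^2 - x - 2. Hence g | f, i.e. f ∈ (g).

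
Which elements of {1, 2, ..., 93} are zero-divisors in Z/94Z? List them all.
An element a ∈ Z/94Z (with a ≠ 0) is a zero-divisor iff gcd(a, 94) > 1 (because a is a unit precisely when gcd(a, n) = 1, and in Z/nZ every nonzero, non-unit element is a zero-divisor). Scan a = 1, ..., 93 and keep those with gcd(a, 94) > 1:
  gcd(2, 94) = 2, gcd(4, 94) = 2, gcd(6, 94) = 2, gcd(8, 94) = 2, gcd(10, 94) = 2, gcd(12, 94) = 2, gcd(14, 94) = 2, gcd(16, 94) = 2, gcd(18, 94) = 2, gcd(20, 94) = 2, gcd(22, 94) = 2, gcd(24, 94) = 2, gcd(26, 94) = 2, gcd(28, 94) = 2, gcd(30, 94) = 2, gcd(32, 94) = 2, gcd(34, 94) = 2, gcd(36, 94) = 2, gcd(38, 94) = 2, gcd(40, 94) = 2, gcd(42, 94) = 2, gcd(44, 94) = 2, gcd(46, 94) = 2, gcd(47, 94) = 47, gcd(48, 94) = 2, gcd(50, 94) = 2, gcd(52, 94) = 2, gcd(54, 94) = 2, gcd(56, 94) = 2, gcd(58, 94) = 2, gcd(60, 94) = 2, gcd(62, 94) = 2, gcd(64, 94) = 2, gcd(66, 94) = 2, gcd(68, 94) = 2, gcd(70, 94) = 2, gcd(72, 94) = 2, gcd(74, 94) = 2, gcd(76, 94) = 2, gcd(78, 94) = 2, gcd(80, 94) = 2, gcd(82, 94) = 2, gcd(84, 94) = 2, gcd(86, 94) = 2, gcd(88, 94) = 2, gcd(90, 94) = 2, gcd(92, 94) = 2.
All other a ∈ {1, ..., 93} have gcd(a, 94) = 1 and are units. So the nonzero zero-divisors are exactly the 47 values of a appearing in this scan.

Final answer: nonzero zero-divisors of Z/94Z = {2, 4, 6, 8, 10, 12, 14, 16, 18, 20, 22, 24, 26, 28, 30, 32, 34, 36, 38, 40, 42, 44, 46, 47, 48, 50, 52, 54, 56, 58, 60, 62, 64, 66, 68, 70, 72, 74, 76, 78, 80, 82, 84, 86, 88, 90, 92}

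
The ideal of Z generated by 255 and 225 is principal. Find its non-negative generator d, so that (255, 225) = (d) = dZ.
(255, 225) = (15); d = 15

In the PID Z, (a, b) is generated by gcd(a, b). Compute gcd(255, 225) with the extended Euclidean algorithm, tracking rows (r, s, t) with s·255 + t·225 = r:
  row A: (255, 1, 0)   [1·255 + 0·225 = 255]
  row B: (225, 0, 1)   [0·255 + 1·225 = 225]
  255 = 1·225 + 30   → row C = row A − 1·row B = (30, 1, −1)   [check: 1·255 − 1·225 = 30]
  225 = 7·30 + 15   → row D = row B − 7·row C = (15, −7, 8)   [check: −7·255 + 8·225 = 15]
  30 = 2·15 + 0   → remainder 0, stop. gcd = 15 (last nonzero row D).
So gcd(255, 225) = 15, with Bézout identity −7·255 + 8·225 = 15. Containment (⊇): the Bézout identity exhibits 15 as an element of (255, 225), giving (15) ⊆ (255, 225). Containment (⊆): since 15 | 255 and 15 | 225 (255 = 15·17, 225 = 15·15), every Z-linear combination of 255 and 225 is divisible by 15, so (255, 225) ⊆ (15). Therefore (255, 225) = (15), d = 15.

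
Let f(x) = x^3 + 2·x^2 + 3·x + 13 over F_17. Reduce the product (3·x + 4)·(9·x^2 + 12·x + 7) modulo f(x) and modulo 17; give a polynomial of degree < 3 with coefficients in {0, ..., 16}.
Multiply as integer polynomials: a · b = 27·x^3 + 72·x^2 + 69·x + 28. Reducing coefficients mod 17: a · b ≡ 10·x^3 + 4·x^2 + x + 11. Now divide by f(x) = x^3 + 2·x^2 + 3·x + 13 in F_17[x], eliminating the leading term at each step:
  leading term 10·x^3: subtract (10)·f(x) = 10·x^3 + 3·x^2 + 13·x + 11, leaving x^2 + 5·x (coefficients mod 17)
The degree is now < 3, so this is the remainder. Hence a · b ≡ x^2 + 5·x in F_17[x]/(f).

Final answer: a · b ≡ x^2 + 5·x (mod f(x))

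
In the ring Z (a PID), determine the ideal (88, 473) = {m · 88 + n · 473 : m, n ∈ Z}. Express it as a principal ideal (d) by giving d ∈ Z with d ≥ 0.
(88, 473) = (11); d = 11

In the PID Z, (a, b) is generated by gcd(a, b). Compute gcd(473, 88) with the extended Euclidean algorithm, tracking rows (r, s, t) with s·473 + t·88 = r:
  row A: (473, 1, 0)   [1·473 + 0·88 = 473]
  row B: (88, 0, 1)   [0·473 + 1·88 = 88]
  473 = 5·88 + 33   → row C = row A − 5·row B = (33, 1, −5)   [check: 1·473 − 5·88 = 33]
  88 = 2·33 + 22   → row D = row B − 2·row C = (22, −2, 11)   [check: −2·473 + 11·88 = 22]
  33 = 1·22 + 11   → row E = row C − 1·row D = (11, 3, −16)   [check: 3·473 − 16·88 = 11]
  22 = 2·11 + 0   → remainder 0, stop. gcd = 11 (last nonzero row E).
So gcd(88, 473) = 11, with Bézout identity 3·473 − 16·88 = 11. Containment (⊇): the Bézout identity exhibits 11 as an element of (88, 473), giving (11) ⊆ (88, 473). Containment (⊆): since 11 | 88 and 11 | 473 (88 = 11·8, 473 = 11·43), every Z-linear combination of 88 and 473 is divisible by 11, so (88, 473) ⊆ (11). Therefore (88, 473) = (11), d = 11.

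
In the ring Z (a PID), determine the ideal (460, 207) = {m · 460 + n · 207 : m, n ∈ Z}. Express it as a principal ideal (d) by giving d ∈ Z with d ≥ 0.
In the PID Z, (a, b) is generated by gcd(a, b). Compute gcd(460, 207) with the extended Euclidean algorithm, tracking rows (r, s, t) with s·460 + t·207 = r:
  row A: (460, 1, 0)   [1·460 + 0·207 = 460]
  row B: (207, 0, 1)   [0·460 + 1·207 = 207]
  460 = 2·207 + 46   → row C = row A − 2·row B = (46, 1, −2)   [check: 1·460 − 2·207 = 46]
  207 = 4·46 + 23   → row D = row B − 4·row C = (23, −4, 9)   [check: −4·460 + 9·207 = 23]
  46 = 2·23 + 0   → remainder 0, stop. gcd = 23 (last nonzero row D).
So gcd(460, 207) = 23, with Bézout identity −4·460 + 9·207 = 23. Containment (⊇): the Bézout identity exhibits 23 as an element of (460, 207), giving (23) ⊆ (460, 207). Containment (⊆): since 23 | 460 and 23 | 207 (460 = 23·20, 207 = 23·9), every Z-linear combination of 460 and 207 is divisible by 23, so (460, 207) ⊆ (23). Therefore (460, 207) = (23), d = 23.

Final answer: (460, 207) = (23); d = 23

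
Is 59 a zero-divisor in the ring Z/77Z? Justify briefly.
NO

gcd(59, 77) = 1, so 59 is a unit in Z/77Z (it has a multiplicative inverse). A unit cannot be a zero-divisor: if 59·b ≡ 0 then multiplying both sides by 59^(−1) gives b ≡ 0. So 59 is not a zero-divisor.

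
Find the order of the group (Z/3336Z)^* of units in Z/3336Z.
(Z/3336Z)^* consists of the classes a with gcd(a, 3336) = 1, so its order is φ(3336). φ is multiplicative, with φ(p^e) = p^e − p^(e−1). Factorise 3336 = 2^3 · 3 · 139. Then
  φ(3336) = (2^3 − 2^2) · (3 − 1) · (139 − 1) = 4 · 2 · 138 = 1104.
Thus |(Z/3336Z)^*| = 1104.

Final answer: |(Z/3336Z)^*| = 1104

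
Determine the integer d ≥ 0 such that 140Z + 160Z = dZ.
In the PID Z, (a, b) is generated by gcd(a, b). Compute gcd(160, 140) with the extended Euclidean algorithm, tracking rows (r, s, t) with s·160 + t·140 = r:
  row A: (160, 1, 0)   [1·160 + 0·140 = 160]
  row B: (140, 0, 1)   [0·160 + 1·140 = 140]
  160 = 1·140 + 20   → row C = row A − 1·row B = (20, 1, −1)   [check: 1·160 − 1·140 = 20]
  140 = 7·20 + 0   → remainder 0, stop. gcd = 20 (last nonzero row C).
So gcd(140, 160) = 20, with Bézout identity 1·160 − 1·140 = 20. Containment (⊇): the Bézout identity exhibits 20 as an element of (140, 160), giving (20) ⊆ (140, 160). Containment (⊆): since 20 | 140 and 20 | 160 (140 = 20·7, 160 = 20·8), every Z-linear combination of 140 and 160 is divisible by 20, so (140, 160) ⊆ (20). Therefore (140, 160) = (20), d = 20.

Final answer: (140, 160) = (20); d = 20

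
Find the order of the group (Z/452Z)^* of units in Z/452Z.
(Z/452Z)^* consists of the classes a with gcd(a, 452) = 1, so its order is φ(452). φ is multiplicative, with φ(p^e) = p^e − p^(e−1). Factorise 452 = 2^2 · 113. Then
  φ(452) = (2^2 − 2^1) · (113 − 1) = 2 · 112 = 224.
Thus |(Z/452Z)^*| = 224.

Final answer: |(Z/452Z)^*| = 224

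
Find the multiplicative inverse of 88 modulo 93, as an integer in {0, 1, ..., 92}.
Apply the extended Euclidean algorithm to (93, 88), tracking rows (r, s, t) with s·93 + t·88 = r. Each division r_prev = q·r_cur + r_new produces the new row as (previous row) − q·(current row):
  row A: (93, 1, 0)   [1·93 + 0·88 = 93]
  row B: (88, 0, 1)   [0·93 + 1·88 = 88]
  93 = 1·88 + 5   → row C = row A − 1·row B = (5, 1, −1)   [check: 1·93 − 1·88 = 5]
  88 = 17·5 + 3   → row D = row B − 17·row C = (3, −17, 18)   [check: −17·93 + 18·88 = 3]
  5 = 1·3 + 2   → row E = row C − 1·row D = (2, 18, −19)   [check: 18·93 − 19·88 = 2]
  3 = 1·2 + 1   → row F = row D − 1·row E = (1, −35, 37)   [check: −35·93 + 37·88 = 1]
  2 = 2·1 + 0   → remainder 0, stop. gcd = 1 (last nonzero row F).
The gcd is 1, so 88 is invertible mod 93. The last nonzero row gives −35·93 + 37·88 = 1, so t = 37. So 88^(−1) ≡ 37 (mod 93). Verify: 88 · 37 = 3256 ≡ 1 (mod 93). ✓

Final answer: 88^(−1) ≡ 37 (mod 93)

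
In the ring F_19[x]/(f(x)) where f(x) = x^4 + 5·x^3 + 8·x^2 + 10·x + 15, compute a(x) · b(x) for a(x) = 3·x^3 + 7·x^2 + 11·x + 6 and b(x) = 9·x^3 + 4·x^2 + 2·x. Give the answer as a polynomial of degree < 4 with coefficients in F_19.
Multiply as integer polynomials: a · b = 27·x^6 + 75·x^5 + 133·x^4 + 112·x^3 + 46·x^2 + 12·x. Reducing coefficients mod 19: a · b ≡ 8·x^6 + 18·x^5 + 17·x^3 + 8·x^2 + 12·x. Now divide by f(x) = x^4 + 5·x^3 + 8·x^2 + 10·x + 15 in F_19[x], eliminating the leading term at each step:
  leading term 8·x^6: subtract (8·x^2)·f(x) = 8·x^6 + 2·x^5 + 7·x^4 + 4·x^3 + 6·x^2, leaving 16·x^5 + 12·x^4 + 13·x^3 + 2·x^2 + 12·x (coefficients mod 19)
  leading term 16·x^5: subtract (16·x)·f(x) = 16·x^5 + 4·x^4 + 14·x^3 + 8·x^2 + 12·x, leaving 8·x^4 + 18·x^3 + 13·x^2 (coefficients mod 19)
  leading term 8·x^4: subtract (8)·f(x) = 8·x^4 + 2·x^3 + 7·x^2 + 4·x + 6, leaving 16·x^3 + 6·x^2 + 15·x + 13 (coefficients mod 19)
The degree is now < 4, so this is the remainder. Hence a · b ≡ 16·x^3 + 6·x^2 + 15·x + 13 in F_19[x]/(f).

Final answer: a · b ≡ 16·x^3 + 6·x^2 + 15·x + 13 (mod f(x))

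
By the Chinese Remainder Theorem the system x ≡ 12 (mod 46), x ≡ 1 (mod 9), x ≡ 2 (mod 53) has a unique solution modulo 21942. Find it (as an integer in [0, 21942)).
x ≡ 5302 (mod 21942); the representative in [0, 21942) is 5302

The moduli 46, 9, 53 are pairwise coprime, so by the CRT there is a unique solution mod 46·9·53 = 21942.
Solve by successive substitution. Start with x ≡ 12 (mod 46).
  Combine with x ≡ 1 (mod 9): write x = 12 + 46·t and require 12 + 46·t ≡ 1 (mod 9), i.e. 46·t ≡ 1 − 12 ≡ 7 (mod 9). Since 46^(−1) ≡ 1 (mod 9) (46 ≡ 1 (mod 9)), t ≡ 1·7 ≡ 7 (mod 9). So x ≡ 12 + 46·7 = 334 (mod 414).
  Combine with x ≡ 2 (mod 53): write x = 334 + 414·t and require 334 + 414·t ≡ 2 (mod 53), i.e. 414·t ≡ 2 − 334 ≡ 39 (mod 53). Since 414^(−1) ≡ 37 (mod 53) (414 ≡ 43 (mod 53)), t ≡ 37·39 ≡ 12 (mod 53). So x ≡ 334 + 414·12 = 5302 (mod 21942).
Unique solution in [0, 21942): x = 5302.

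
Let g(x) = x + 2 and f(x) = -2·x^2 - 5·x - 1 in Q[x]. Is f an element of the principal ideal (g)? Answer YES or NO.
NO

In Q[x] the ideal (g) consists of all multiples of g, so f ∈ (g) iff g | f, i.e. iff the remainder of f on division by g is 0. Divide f by g (g is monic, so eliminate the leading term of the running remainder at each step):
  leading term -2·x^2: subtract (-2·x)·g(x) = -2·x^2 - 4·x, leaving -x - 1
  leading term -x: subtract (-1)·g(x) = -x - 2, leaving 1
The remainder r(x) = 1 ≠ 0 (and deg r < deg g), so g ∤ f, i.e. f ∉ (g).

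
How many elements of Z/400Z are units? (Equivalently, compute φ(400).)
Z/400Z has φ(400) = 160 units

An element a ∈ Z/400Z is a unit iff gcd(a, 400) = 1, so the number of units is φ(400). φ is multiplicative, with φ(p^e) = p^e − p^(e−1). Factorise 400 = 2^4 · 5^2. Then
  φ(400) = (2^4 − 2^3) · (5^2 − 5^1) = 8 · 20 = 160.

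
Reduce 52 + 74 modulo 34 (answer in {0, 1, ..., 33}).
24

Reduce the summands first: 52 ≡ 18, 74 ≡ 6 (mod 34), so 52 + 74 ≡ 18 + 6 (mod 34). 18 + 6 = 24; 24 = 0·34 + 24, so (52 + 74) mod 34 = 24.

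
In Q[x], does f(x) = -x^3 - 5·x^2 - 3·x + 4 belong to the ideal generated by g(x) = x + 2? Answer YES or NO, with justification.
NO

In Q[x] the ideal (g) consists of all multiples of g, so f ∈ (g) iff g | f, i.e. iff the remainder of f on division by g is 0. Divide f by g (g is monic, so eliminate the leading term of the running remainder at each step):
  leading term -x^3: subtract (-x^2)·g(x) = -x^3 - 2·x^2, leaving -3·x^2 - 3·x + 4
  leading term -3·x^2: subtract (-3·x)·g(x) = -3·x^2 - 6·x, leaving 3·x + 4
  leading term 3·x: subtract (3)·g(x) = 3·x + 6, leaving -2
The remainder r(x) = -2 ≠ 0 (and deg r < deg g), so g ∤ f, i.e. f ∉ (g).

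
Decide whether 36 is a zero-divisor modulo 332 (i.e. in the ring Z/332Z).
gcd(36, 332) = 4 > 1, so 36 is not a unit in Z/332Z. In Z/nZ every nonzero non-unit is a zero-divisor: explicitly, take b = 332/gcd = 83 ≠ 0 (mod 332); then 36·83 = 2988 = 9·332, i.e. 36·83 ≡ 0 (mod 332). So 36 is a zero-divisor.

Final answer: YES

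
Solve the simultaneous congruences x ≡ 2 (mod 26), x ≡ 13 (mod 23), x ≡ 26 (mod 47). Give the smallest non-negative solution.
The moduli 26, 23, 47 are pairwise coprime, so by the CRT there is a unique solution mod 26·23·47 = 28106.
Solve by successive substitution. Start with x ≡ 2 (mod 26).
  Combine with x ≡ 13 (mod 23): write x = 2 + 26·t and require 2 + 26·t ≡ 13 (mod 23), i.e. 26·t ≡ 13 − 2 ≡ 11 (mod 23). Since 26^(−1) ≡ 8 (mod 23) (26 ≡ 3 (mod 23)), t ≡ 8·11 ≡ 19 (mod 23). So x ≡ 2 + 26·19 = 496 (mod 598).
  Combine with x ≡ 26 (mod 47): write x = 496 + 598·t and require 496 + 598·t ≡ 26 (mod 47), i.e. 598·t ≡ 26 − 496 ≡ 0 (mod 47). Since 598^(−1) ≡ 18 (mod 47) (598 ≡ 34 (mod 47)), t ≡ 18·0 ≡ 0 (mod 47). So x ≡ 496 + 598·0 = 496 (mod 28106).
Unique solution in [0, 28106): x = 496.

Final answer: x ≡ 496 (mod 28106); the representative in [0, 28106) is 496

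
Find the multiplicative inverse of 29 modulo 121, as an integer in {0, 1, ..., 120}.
Apply the extended Euclidean algorithm to (121, 29), tracking rows (r, s, t) with s·121 + t·29 = r. Each division r_prev = q·r_cur + r_new produces the new row as (previous row) − q·(current row):
  row A: (121, 1, 0)   [1·121 + 0·29 = 121]
  row B: (29, 0, 1)   [0·121 + 1·29 = 29]
  121 = 4·29 + 5   → row C = row A − 4·row B = (5, 1, −4)   [check: 1·121 − 4·29 = 5]
  29 = 5·5 + 4   → row D = row B − 5·row C = (4, −5, 21)   [check: −5·121 + 21·29 = 4]
  5 = 1·4 + 1   → row E = row C − 1·row D = (1, 6, −25)   [check: 6·121 − 25·29 = 1]
  4 = 4·1 + 0   → remainder 0, stop. gcd = 1 (last nonzero row E).
The gcd is 1, so 29 is invertible mod 121. The last nonzero row gives 6·121 − 25·29 = 1, so t = −25. So 29^(−1) ≡ −25 ≡ 96 (mod 121). Verify: 29 · 96 = 2784 ≡ 1 (mod 121). ✓

Final answer: 29^(−1) ≡ 96 (mod 121)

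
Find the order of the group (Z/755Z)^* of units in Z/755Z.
(Z/755Z)^* consists of the classes a with gcd(a, 755) = 1, so its order is φ(755). φ is multiplicative, with φ(p^e) = p^e − p^(e−1). Factorise 755 = 5 · 151. Then
  φ(755) = (5 − 1) · (151 − 1) = 4 · 150 = 600.
Thus |(Z/755Z)^*| = 600.

Final answer: |(Z/755Z)^*| = 600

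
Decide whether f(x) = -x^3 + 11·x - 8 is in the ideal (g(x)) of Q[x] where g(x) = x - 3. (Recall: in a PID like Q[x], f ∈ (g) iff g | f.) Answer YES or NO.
NO

In Q[x] the ideal (g) consists of all multiples of g, so f ∈ (g) iff g | f, i.e. iff the remainder of f on division by g is 0. Divide f by g (g is monic, so eliminate the leading term of the running remainder at each step):
  leading term -x^3: subtract (-x^2)·g(x) = -x^3 + 3·x^2, leaving -3·x^2 + 11·x - 8
  leading term -3·x^2: subtract (-3·x)·g(x) = -3·x^2 + 9·x, leaving 2·x - 8
  leading term 2·x: subtract (2)·g(x) = 2·x - 6, leaving -2
The remainder r(x) = -2 ≠ 0 (and deg r < deg g), so g ∤ f, i.e. f ∉ (g).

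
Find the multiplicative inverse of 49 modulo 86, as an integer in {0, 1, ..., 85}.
49^(−1) ≡ 79 (mod 86)

Apply the extended Euclidean algorithm to (86, 49), tracking rows (r, s, t) with s·86 + t·49 = r. Each division r_prev = q·r_cur + r_new produces the new row as (previous row) − q·(current row):
  row A: (86, 1, 0)   [1·86 + 0·49 = 86]
  row B: (49, 0, 1)   [0·86 + 1·49 = 49]
  86 = 1·49 + 37   → row C = row A − 1·row B = (37, 1, −1)   [check: 1·86 − 1·49 = 37]
  49 = 1·37 + 12   → row D = row B − 1·row C = (12, −1, 2)   [check: −1·86 + 2·49 = 12]
  37 = 3·12 + 1   → row E = row C − 3·row D = (1, 4, −7)   [check: 4·86 − 7·49 = 1]
  12 = 12·1 + 0   → remainder 0, stop. gcd = 1 (last nonzero row E).
The gcd is 1, so 49 is invertible mod 86. The last nonzero row gives 4·86 − 7·49 = 1, so t = −7. So 49^(−1) ≡ −7 ≡ 79 (mod 86). Verify: 49 · 79 = 3871 ≡ 1 (mod 86). ✓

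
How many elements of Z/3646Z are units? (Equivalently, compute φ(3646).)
Z/3646Z has φ(3646) = 1822 units

An element a ∈ Z/3646Z is a unit iff gcd(a, 3646) = 1, so the number of units is φ(3646). φ is multiplicative, with φ(p^e) = p^e − p^(e−1). Factorise 3646 = 2 · 1823. Then
  φ(3646) = (2 − 1) · (1823 − 1) = 1 · 1822 = 1822.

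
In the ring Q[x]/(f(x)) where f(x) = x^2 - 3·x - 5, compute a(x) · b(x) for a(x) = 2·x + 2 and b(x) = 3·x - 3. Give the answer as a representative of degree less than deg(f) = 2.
a · b ≡ 18·x + 24 (mod f(x))

First multiply in Q[x] without reducing: a · b = 6·x^2 - 6. Now divide by f(x) = x^2 - 3·x - 5, eliminating the leading term at each step:
  leading term 6·x^2: subtract (6)·f(x) = 6·x^2 - 18·x - 30, leaving 18·x + 24
The degree is now < 2, so this is the remainder. Hence a · b ≡ 18·x + 24 in Q[x]/(f).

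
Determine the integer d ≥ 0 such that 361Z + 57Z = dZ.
In the PID Z, (a, b) is generated by gcd(a, b). Compute gcd(361, 57) with the extended Euclidean algorithm, tracking rows (r, s, t) with s·361 + t·57 = r:
  row A: (361, 1, 0)   [1·361 + 0·57 = 361]
  row B: (57, 0, 1)   [0·361 + 1·57 = 57]
  361 = 6·57 + 19   → row C = row A − 6·row B = (19, 1, −6)   [check: 1·361 − 6·57 = 19]
  57 = 3·19 + 0   → remainder 0, stop. gcd = 19 (last nonzero row C).
So gcd(361, 57) = 19, with Bézout identity 1·361 − 6·57 = 19. Containment (⊇): the Bézout identity exhibits 19 as an element of (361, 57), giving (19) ⊆ (361, 57). Containment (⊆): since 19 | 361 and 19 | 57 (361 = 19·19, 57 = 19·3), every Z-linear combination of 361 and 57 is divisible by 19, so (361, 57) ⊆ (19). Therefore (361, 57) = (19), d = 19.

Final answer: (361, 57) = (19); d = 19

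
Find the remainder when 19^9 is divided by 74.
43

Use repeated squaring. Binary(9) = 1001. Walk through the bits of the exponent 9 left-to-right: at each bit after the leading one, square the running value, then multiply by 19 if the bit is 1 (always reducing mod 74):
  bit 1 = 1 (leading): start with 19.
  bit 2 = 0: square 19^2 = 361 ≡ 65 (mod 74).
  bit 3 = 0: square 65^2 = 4225 ≡ 7 (mod 74).
  bit 4 = 1: square 7^2 = 49; bit is 1, so multiply 49·19 = 931 ≡ 43 (mod 74).
Final value: 19^9 ≡ 43 (mod 74).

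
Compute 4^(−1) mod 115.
Apply the extended Euclidean algorithm to (115, 4), tracking rows (r, s, t) with s·115 + t·4 = r. Each division r_prev = q·r_cur + r_new produces the new row as (previous row) − q·(current row):
  row A: (115, 1, 0)   [1·115 + 0·4 = 115]
  row B: (4, 0, 1)   [0·115 + 1·4 = 4]
  115 = 28·4 + 3   → row C = row A − 28·row B = (3, 1, −28)   [check: 1·115 − 28·4 = 3]
  4 = 1·3 + 1   → row D = row B − 1·row C = (1, −1, 29)   [check: −1·115 + 29·4 = 1]
  3 = 3·1 + 0   → remainder 0, stop. gcd = 1 (last nonzero row D).
The gcd is 1, so 4 is invertible mod 115. The last nonzero row gives −1·115 + 29·4 = 1, so t = 29. So 4^(−1) ≡ 29 (mod 115). Verify: 4 · 29 = 116 ≡ 1 (mod 115). ✓

Final answer: 4^(−1) ≡ 29 (mod 115)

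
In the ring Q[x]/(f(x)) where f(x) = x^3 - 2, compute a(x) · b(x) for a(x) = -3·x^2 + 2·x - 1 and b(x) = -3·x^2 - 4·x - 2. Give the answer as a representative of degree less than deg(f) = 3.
First multiply in Q[x] without reducing: a · b = 9·x^4 + 6·x^3 + x^2 + 2. Now divide by f(x) = x^3 - 2, eliminating the leading term at each step:
  leading term 9·x^4: subtract (9·x)·f(x) = 9·x^4 - 18·x, leaving 6·x^3 + x^2 + 18·x + 2
  leading term 6·x^3: subtract (6)·f(x) = 6·x^3 - 12, leaving x^2 + 18·x + 14
The degree is now < 3, so this is the remainder. Hence a · b ≡ x^2 + 18·x + 14 in Q[x]/(f).

Final answer: a · b ≡ x^2 + 18·x + 14 (mod f(x))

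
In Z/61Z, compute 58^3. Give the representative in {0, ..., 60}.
Use repeated squaring. Binary(3) = 11. Walk through the bits of the exponent 3 left-to-right: at each bit after the leading one, square the running value, then multiply by 58 if the bit is 1 (always reducing mod 61):
  bit 1 = 1 (leading): start with 58.
  bit 2 = 1: square 58^2 = 3364 ≡ 9; bit is 1, so multiply 9·58 = 522 ≡ 34 (mod 61).
Final value: 58^3 ≡ 34 (mod 61).

Final answer: 34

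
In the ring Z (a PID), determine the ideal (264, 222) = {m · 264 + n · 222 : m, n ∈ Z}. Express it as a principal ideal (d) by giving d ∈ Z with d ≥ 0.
(264, 222) = (6); d = 6

In the PID Z, (a, b) is generated by gcd(a, b). Compute gcd(264, 222) with the extended Euclidean algorithm, tracking rows (r, s, t) with s·264 + t·222 = r:
  row A: (264, 1, 0)   [1·264 + 0·222 = 264]
  row B: (222, 0, 1)   [0·264 + 1·222 = 222]
  264 = 1·222 + 42   → row C = row A − 1·row B = (42, 1, −1)   [check: 1·264 − 1·222 = 42]
  222 = 5·42 + 12   → row D = row B − 5·row C = (12, −5, 6)   [check: −5·264 + 6·222 = 12]
  42 = 3·12 + 6   → row E = row C − 3·row D = (6, 16, −19)   [check: 16·264 − 19·222 = 6]
  12 = 2·6 + 0   → remainder 0, stop. gcd = 6 (last nonzero row E).
So gcd(264, 222) = 6, with Bézout identity 16·264 − 19·222 = 6. Containment (⊇): the Bézout identity exhibits 6 as an element of (264, 222), giving (6) ⊆ (264, 222). Containment (⊆): since 6 | 264 and 6 | 222 (264 = 6·44, 222 = 6·37), every Z-linear combination of 264 and 222 is divisible by 6, so (264, 222) ⊆ (6). Therefore (264, 222) = (6), d = 6.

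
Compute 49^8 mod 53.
Use repeated squaring. Binary(8) = 1000. Walk through the bits of the exponent 8 left-to-right: at each bit after the leading one, square the running value, then multiply by 49 if the bit is 1 (always reducing mod 53):
  bit 1 = 1 (leading): start with 49.
  bit 2 = 0: square 49^2 = 2401 ≡ 16 (mod 53).
  bit 3 = 0: square 16^2 = 256 ≡ 44 (mod 53).
  bit 4 = 0: square 44^2 = 1936 ≡ 28 (mod 53).
Final value: 49^8 ≡ 28 (mod 53).

Final answer: 28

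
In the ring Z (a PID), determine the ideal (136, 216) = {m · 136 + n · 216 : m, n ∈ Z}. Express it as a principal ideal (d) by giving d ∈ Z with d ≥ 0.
In the PID Z, (a, b) is generated by gcd(a, b). Compute gcd(216, 136) with the extended Euclidean algorithm, tracking rows (r, s, t) with s·216 + t·136 = r:
  row A: (216, 1, 0)   [1·216 + 0·136 = 216]
  row B: (136, 0, 1)   [0·216 + 1·136 = 136]
  216 = 1·136 + 80   → row C = row A − 1·row B = (80, 1, −1)   [check: 1·216 − 1·136 = 80]
  136 = 1·80 + 56   → row D = row B − 1·row C = (56, −1, 2)   [check: −1·216 + 2·136 = 56]
  80 = 1·56 + 24   → row E = row C − 1·row D = (24, 2, −3)   [check: 2·216 − 3·136 = 24]
  56 = 2·24 + 8   → row F = row D − 2·row E = (8, −5, 8)   [check: −5·216 + 8·136 = 8]
  24 = 3·8 + 0   → remainder 0, stop. gcd = 8 (last nonzero row F).
So gcd(136, 216) = 8, with Bézout identity −5·216 + 8·136 = 8. Containment (⊇): the Bézout identity exhibits 8 as an element of (136, 216), giving (8) ⊆ (136, 216). Containment (⊆): since 8 | 136 and 8 | 216 (136 = 8·17, 216 = 8·27), every Z-linear combination of 136 and 216 is divisible by 8, so (136, 216) ⊆ (8). Therefore (136, 216) = (8), d = 8.

Final answer: (136, 216) = (8); d = 8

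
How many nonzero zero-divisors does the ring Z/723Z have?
In Z/723Z each nonzero element is either a unit (gcd with 723 is 1) or a zero-divisor (gcd > 1). The number of units is φ(723): factorise 723 = 3 · 241, so φ(723) = (3 − 1) · (241 − 1) = 2 · 240 = 480. The nonzero elements number 723 − 1 = 722. Hence the nonzero zero-divisors number 722 − 480 = 242.

Final answer: Z/723Z has 242 nonzero zero-divisors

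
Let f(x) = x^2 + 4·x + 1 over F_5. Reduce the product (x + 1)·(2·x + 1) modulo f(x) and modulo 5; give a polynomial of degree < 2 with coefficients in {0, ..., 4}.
Multiply as integer polynomials: a · b = 2·x^2 + 3·x + 1. Reducing coefficients mod 5: a · b ≡ 2·x^2 + 3·x + 1. Now divide by f(x) = x^2 + 4·x + 1 in F_5[x], eliminating the leading term at each step:
  leading term 2·x^2: subtract (2)·f(x) = 2·x^2 + 3·x + 2, leaving 4 (coefficients mod 5)
The degree is now < 2, so this is the remainder. Hence a · b ≡ 4 in F_5[x]/(f).

Final answer: a · b ≡ 4 (mod f(x))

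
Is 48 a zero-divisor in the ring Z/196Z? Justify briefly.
gcd(48, 196) = 4 > 1, so 48 is not a unit in Z/196Z. In Z/nZ every nonzero non-unit is a zero-divisor: explicitly, take b = 196/gcd = 49 ≠ 0 (mod 196); then 48·49 = 2352 = 12·196, i.e. 48·49 ≡ 0 (mod 196). So 48 is a zero-divisor.

Final answer: YES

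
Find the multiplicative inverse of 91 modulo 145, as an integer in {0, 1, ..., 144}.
91^(−1) ≡ 51 (mod 145)

Apply the extended Euclidean algorithm to (145, 91), tracking rows (r, s, t) with s·145 + t·91 = r. Each division r_prev = q·r_cur + r_new produces the new row as (previous row) − q·(current row):
  row A: (145, 1, 0)   [1·145 + 0·91 = 145]
  row B: (91, 0, 1)   [0·145 + 1·91 = 91]
  145 = 1·91 + 54   → row C = row A − 1·row B = (54, 1, −1)   [check: 1·145 − 1·91 = 54]
  91 = 1·54 + 37   → row D = row B − 1·row C = (37, −1, 2)   [check: −1·145 + 2·91 = 37]
  54 = 1·37 + 17   → row E = row C − 1·row D = (17, 2, −3)   [check: 2·145 − 3·91 = 17]
  37 = 2·17 + 3   → row F = row D − 2·row E = (3, −5, 8)   [check: −5·145 + 8·91 = 3]
  17 = 5·3 + 2   → row G = row E − 5·row F = (2, 27, −43)   [check: 27·145 − 43·91 = 2]
  3 = 1·2 + 1   → row H = row F − 1·row G = (1, −32, 51)   [check: −32·145 + 51·91 = 1]
  2 = 2·1 + 0   → remainder 0, stop. gcd = 1 (last nonzero row H).
The gcd is 1, so 91 is invertible mod 145. The last nonzero row gives −32·145 + 51·91 = 1, so t = 51. So 91^(−1) ≡ 51 (mod 145). Verify: 91 · 51 = 4641 ≡ 1 (mod 145). ✓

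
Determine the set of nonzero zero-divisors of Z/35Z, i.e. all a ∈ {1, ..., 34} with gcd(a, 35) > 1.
An element a ∈ Z/35Z (with a ≠ 0) is a zero-divisor iff gcd(a, 35) > 1 (because a is a unit precisely when gcd(a, n) = 1, and in Z/nZ every nonzero, non-unit element is a zero-divisor). Scan a = 1, ..., 34 and keep those with gcd(a, 35) > 1:
  gcd(5, 35) = 5, gcd(7, 35) = 7, gcd(10, 35) = 5, gcd(14, 35) = 7, gcd(15, 35) = 5, gcd(20, 35) = 5, gcd(21, 35) = 7, gcd(25, 35) = 5, gcd(28, 35) = 7, gcd(30, 35) = 5.
All other a ∈ {1, ..., 34} have gcd(a, 35) = 1 and are units. So the nonzero zero-divisors are exactly the 10 values of a appearing in this scan.

Final answer: nonzero zero-divisors of Z/35Z = {5, 7, 10, 14, 15, 20, 21, 25, 28, 30}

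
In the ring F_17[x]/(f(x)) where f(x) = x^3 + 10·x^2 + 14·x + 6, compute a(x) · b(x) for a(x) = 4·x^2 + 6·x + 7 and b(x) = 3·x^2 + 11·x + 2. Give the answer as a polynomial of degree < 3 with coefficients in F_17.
a · b ≡ 14·x^2 + 13·x + 5 (mod f(x))

Multiply as integer polynomials: a · b = 12·x^4 + 62·x^3 + 95·x^2 + 89·x + 14. Reducing coefficients mod 17: a · b ≡ 12·x^4 + 11·x^3 + 10·x^2 + 4·x + 14. Now divide by f(x) = x^3 + 10·x^2 + 14·x + 6 in F_17[x], eliminating the leading term at each step:
  leading term 12·x^4: subtract (12·x)·f(x) = 12·x^4 + x^3 + 15·x^2 + 4·x, leaving 10·x^3 + 12·x^2 + 14 (coefficients mod 17)
  leading term 10·x^3: subtract (10)·f(x) = 10·x^3 + 15·x^2 + 4·x + 9, leaving 14·x^2 + 13·x + 5 (coefficients mod 17)
The degree is now < 3, so this is the remainder. Hence a · b ≡ 14·x^2 + 13·x + 5 in F_17[x]/(f).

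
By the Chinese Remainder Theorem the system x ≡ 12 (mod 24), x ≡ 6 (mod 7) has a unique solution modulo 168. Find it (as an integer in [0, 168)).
The moduli 24, 7 are pairwise coprime, so by the CRT there is a unique solution mod 24·7 = 168.
Solve by successive substitution. Start with x ≡ 12 (mod 24).
  Combine with x ≡ 6 (mod 7): write x = 12 + 24·t and require 12 + 24·t ≡ 6 (mod 7), i.e. 24·t ≡ 6 − 12 ≡ 1 (mod 7). Since 24^(−1) ≡ 5 (mod 7) (24 ≡ 3 (mod 7)), t ≡ 5·1 ≡ 5 (mod 7). So x ≡ 12 + 24·5 = 132 (mod 168).
Unique solution in [0, 168): x = 132.

Final answer: x ≡ 132 (mod 168); the representative in [0, 168) is 132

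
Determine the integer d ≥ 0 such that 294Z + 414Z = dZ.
(294, 414) = (6); d = 6

In the PID Z, (a, b) is generated by gcd(a, b). Compute gcd(414, 294) with the extended Euclidean algorithm, tracking rows (r, s, t) with s·414 + t·294 = r:
  row A: (414, 1, 0)   [1·414 + 0·294 = 414]
  row B: (294, 0, 1)   [0·414 + 1·294 = 294]
  414 = 1·294 + 120   → row C = row A − 1·row B = (120, 1, −1)   [check: 1·414 − 1·294 = 120]
  294 = 2·120 + 54   → row D = row B − 2·row C = (54, −2, 3)   [check: −2·414 + 3·294 = 54]
  120 = 2·54 + 12   → row E = row C − 2·row D = (12, 5, −7)   [check: 5·414 − 7·294 = 12]
  54 = 4·12 + 6   → row F = row D − 4·row E = (6, −22, 31)   [check: −22·414 + 31·294 = 6]
  12 = 2·6 + 0   → remainder 0, stop. gcd = 6 (last nonzero row F).
So gcd(294, 414) = 6, with Bézout identity −22·414 + 31·294 = 6. Containment (⊇): the Bézout identity exhibits 6 as an element of (294, 414), giving (6) ⊆ (294, 414). Containment (⊆): since 6 | 294 and 6 | 414 (294 = 6·49, 414 = 6·69), every Z-linear combination of 294 and 414 is divisible by 6, so (294, 414) ⊆ (6). Therefore (294, 414) = (6), d = 6.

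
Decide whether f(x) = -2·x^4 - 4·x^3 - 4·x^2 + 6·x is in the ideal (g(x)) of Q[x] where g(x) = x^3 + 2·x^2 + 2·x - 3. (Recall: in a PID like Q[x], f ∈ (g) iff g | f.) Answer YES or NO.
YES

In Q[x] the ideal (g) consists of all multiples of g, so f ∈ (g) iff g | f, i.e. iff the remainder of f on division by g is 0. Divide f by g (g is monic, so eliminate the leading term of the running remainder at each step):
  leading term -2·x^4: subtract (-2·x)·g(x) = -2·x^4 - 4·x^3 - 4·x^2 + 6·x, leaving 0
The remainder is 0, so f(x) = g(x) · h(x) with h(x) = -2·x. Hence g | f, i.e. f ∈ (g).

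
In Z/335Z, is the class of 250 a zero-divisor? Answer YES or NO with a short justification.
gcd(250, 335) = 5 > 1, so 250 is not a unit in Z/335Z. In Z/nZ every nonzero non-unit is a zero-divisor: explicitly, take b = 335/gcd = 67 ≠ 0 (mod 335); then 250·67 = 16750 = 50·335, i.e. 250·67 ≡ 0 (mod 335). So 250 is a zero-divisor.

Final answer: YES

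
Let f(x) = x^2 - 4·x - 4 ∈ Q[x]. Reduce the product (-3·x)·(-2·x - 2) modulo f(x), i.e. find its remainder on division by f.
First multiply in Q[x] without reducing: a · b = 6·x^2 + 6·x. Now divide by f(x) = x^2 - 4·x - 4, eliminating the leading term at each step:
  leading term 6·x^2: subtract (6)·f(x) = 6·x^2 - 24·x - 24, leaving 30·x + 24
The degree is now < 2, so this is the remainder. Hence a · b ≡ 30·x + 24 in Q[x]/(f).

Final answer: a · b ≡ 30·x + 24 (mod f(x))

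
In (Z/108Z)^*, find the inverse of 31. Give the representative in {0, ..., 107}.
31^(−1) ≡ 7 (mod 108)

Apply the extended Euclidean algorithm to (108, 31), tracking rows (r, s, t) with s·108 + t·31 = r. Each division r_prev = q·r_cur + r_new produces the new row as (previous row) − q·(current row):
  row A: (108, 1, 0)   [1·108 + 0·31 = 108]
  row B: (31, 0, 1)   [0·108 + 1·31 = 31]
  108 = 3·31 + 15   → row C = row A − 3·row B = (15, 1, −3)   [check: 1·108 − 3·31 = 15]
  31 = 2·15 + 1   → row D = row B − 2·row C = (1, −2, 7)   [check: −2·108 + 7·31 = 1]
  15 = 15·1 + 0   → remainder 0, stop. gcd = 1 (last nonzero row D).
The gcd is 1, so 31 is invertible mod 108. The last nonzero row gives −2·108 + 7·31 = 1, so t = 7. So 31^(−1) ≡ 7 (mod 108). Verify: 31 · 7 = 217 ≡ 1 (mod 108). ✓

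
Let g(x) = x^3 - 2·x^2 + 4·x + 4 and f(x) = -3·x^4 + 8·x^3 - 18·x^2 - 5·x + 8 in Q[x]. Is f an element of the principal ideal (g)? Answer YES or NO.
NO

In Q[x] the ideal (g) consists of all multiples of g, so f ∈ (g) iff g | f, i.e. iff the remainder of f on division by g is 0. Divide f by g (g is monic, so eliminate the leading term of the running remainder at each step):
  leading term -3·x^4: subtract (-3·x)·g(x) = -3·x^4 + 6·x^3 - 12·x^2 - 12·x, leaving 2·x^3 - 6·x^2 + 7·x + 8
  leading term 2·x^3: subtract (2)·g(x) = 2·x^3 - 4·x^2 + 8·x + 8, leaving -2·x^2 - x
The remainder r(x) = -2·x^2 - x ≠ 0 (and deg r < deg g), so g ∤ f, i.e. f ∉ (g).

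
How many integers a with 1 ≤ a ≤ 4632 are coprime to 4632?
The number of a ∈ {1, ..., 4632} with gcd(a, 4632) = 1 is by definition Euler's totient φ(4632). φ is multiplicative, with φ(p^e) = p^e − p^(e−1). Factorise 4632 = 2^3 · 3 · 193. Then
  φ(4632) = (2^3 − 2^2) · (3 − 1) · (193 − 1) = 4 · 2 · 192 = 1536.
So there are 1536 such integers.

Final answer: 1536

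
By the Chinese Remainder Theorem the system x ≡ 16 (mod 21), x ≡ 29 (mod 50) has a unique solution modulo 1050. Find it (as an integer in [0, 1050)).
The moduli 21, 50 are pairwise coprime, so by the CRT there is a unique solution mod 21·50 = 1050.
Solve by successive substitution. Start with x ≡ 16 (mod 21).
  Combine with x ≡ 29 (mod 50): write x = 16 + 21·t and require 16 + 21·t ≡ 29 (mod 50), i.e. 21·t ≡ 29 − 16 ≡ 13 (mod 50). Since 21^(−1) ≡ 31 (mod 50), t ≡ 31·13 ≡ 3 (mod 50). So x ≡ 16 + 21·3 = 79 (mod 1050).
Unique solution in [0, 1050): x = 79.

Final answer: x ≡ 79 (mod 1050); the representative in [0, 1050) is 79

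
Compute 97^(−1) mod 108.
Apply the extended Euclidean algorithm to (108, 97), tracking rows (r, s, t) with s·108 + t·97 = r. Each division r_prev = q·r_cur + r_new produces the new row as (previous row) − q·(current row):
  row A: (108, 1, 0)   [1·108 + 0·97 = 108]
  row B: (97, 0, 1)   [0·108 + 1·97 = 97]
  108 = 1·97 + 11   → row C = row A − 1·row B = (11, 1, −1)   [check: 1·108 − 1·97 = 11]
  97 = 8·11 + 9   → row D = row B − 8·row C = (9, −8, 9)   [check: −8·108 + 9·97 = 9]
  11 = 1·9 + 2   → row E = row C − 1·row D = (2, 9, −10)   [check: 9·108 − 10·97 = 2]
  9 = 4·2 + 1   → row F = row D − 4·row E = (1, −44, 49)   [check: −44·108 + 49·97 = 1]
  2 = 2·1 + 0   → remainder 0, stop. gcd = 1 (last nonzero row F).
The gcd is 1, so 97 is invertible mod 108. The last nonzero row gives −44·108 + 49·97 = 1, so t = 49. So 97^(−1) ≡ 49 (mod 108). Verify: 97 · 49 = 4753 ≡ 1 (mod 108). ✓

Final answer: 97^(−1) ≡ 49 (mod 108)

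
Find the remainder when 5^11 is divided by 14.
3

Use repeated squaring. Binary(11) = 1011. Walk through the bits of the exponent 11 left-to-right: at each bit after the leading one, square the running value, then multiply by 5 if the bit is 1 (always reducing mod 14):
  bit 1 = 1 (leading): start with 5.
  bit 2 = 0: square 5^2 = 25 ≡ 11 (mod 14).
  bit 3 = 1: square 11^2 = 121 ≡ 9; bit is 1, so multiply 9·5 = 45 ≡ 3 (mod 14).
  bit 4 = 1: square 3^2 = 9; bit is 1, so multiply 9·5 = 45 ≡ 3 (mod 14).
Final value: 5^11 ≡ 3 (mod 14).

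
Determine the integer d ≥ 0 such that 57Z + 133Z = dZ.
(57, 133) = (19); d = 19

In the PID Z, (a, b) is generated by gcd(a, b). Compute gcd(133, 57) with the extended Euclidean algorithm, tracking rows (r, s, t) with s·133 + t·57 = r:
  row A: (133, 1, 0)   [1·133 + 0·57 = 133]
  row B: (57, 0, 1)   [0·133 + 1·57 = 57]
  133 = 2·57 + 19   → row C = row A − 2·row B = (19, 1, −2)   [check: 1·133 − 2·57 = 19]
  57 = 3·19 + 0   → remainder 0, stop. gcd = 19 (last nonzero row C).
So gcd(57, 133) = 19, with Bézout identity 1·133 − 2·57 = 19. Containment (⊇): the Bézout identity exhibits 19 as an element of (57, 133), giving (19) ⊆ (57, 133). Containment (⊆): since 19 | 57 and 19 | 133 (57 = 19·3, 133 = 19·7), every Z-linear combination of 57 and 133 is divisible by 19, so (57, 133) ⊆ (19). Therefore (57, 133) = (19), d = 19.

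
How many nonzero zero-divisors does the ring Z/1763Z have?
In Z/1763Z each nonzero element is either a unit (gcd with 1763 is 1) or a zero-divisor (gcd > 1). The number of units is φ(1763): factorise 1763 = 41 · 43, so φ(1763) = (41 − 1) · (43 − 1) = 40 · 42 = 1680. The nonzero elements number 1763 − 1 = 1762. Hence the nonzero zero-divisors number 1762 − 1680 = 82.

Final answer: Z/1763Z has 82 nonzero zero-divisors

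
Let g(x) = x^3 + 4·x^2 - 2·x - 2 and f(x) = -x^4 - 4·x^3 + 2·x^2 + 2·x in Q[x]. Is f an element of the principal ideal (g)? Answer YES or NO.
In Q[x] the ideal (g) consists of all multiples of g, so f ∈ (g) iff g | f, i.e. iff the remainder of f on division by g is 0. Divide f by g (g is monic, so eliminate the leading term of the running remainder at each step):
  leading term -x^4: subtract (-x)·g(x) = -x^4 - 4·x^3 + 2·x^2 + 2·x, leaving 0
The remainder is 0, so f(x) = g(x) · h(x) with h(x) = -x. Hence g | f, i.e. f ∈ (g).

Final answer: YES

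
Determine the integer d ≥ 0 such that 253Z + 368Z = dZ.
In the PID Z, (a, b) is generated by gcd(a, b). Compute gcd(368, 253) with the extended Euclidean algorithm, tracking rows (r, s, t) with s·368 + t·253 = r:
  row A: (368, 1, 0)   [1·368 + 0·253 = 368]
  row B: (253, 0, 1)   [0·368 + 1·253 = 253]
  368 = 1·253 + 115   → row C = row A − 1·row B = (115, 1, −1)   [check: 1·368 − 1·253 = 115]
  253 = 2·115 + 23   → row D = row B − 2·row C = (23, −2, 3)   [check: −2·368 + 3·253 = 23]
  115 = 5·23 + 0   → remainder 0, stop. gcd = 23 (last nonzero row D).
So gcd(253, 368) = 23, with Bézout identity −2·368 + 3·253 = 23. Containment (⊇): the Bézout identity exhibits 23 as an element of (253, 368), giving (23) ⊆ (253, 368). Containment (⊆): since 23 | 253 and 23 | 368 (253 = 23·11, 368 = 23·16), every Z-linear combination of 253 and 368 is divisible by 23, so (253, 368) ⊆ (23). Therefore (253, 368) = (23), d = 23.

Final answer: (253, 368) = (23); d = 23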